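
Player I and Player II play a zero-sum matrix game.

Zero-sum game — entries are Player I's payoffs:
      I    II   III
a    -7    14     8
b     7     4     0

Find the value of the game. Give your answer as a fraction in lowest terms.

Column II is strictly dominated by III for Player II (it gives Player I more in every row).
The remaining 2×2 game on (a, b) × (I, III) has no saddle point. Let Player I play a with probability p; indifference gives −7p + 7(1−p) = 8p, so p = 7/22.
Similarly Player II's optimal q on I is 4/11, and the value is -7·(4/11) + (8)·(7/11) = 28/11.

28/11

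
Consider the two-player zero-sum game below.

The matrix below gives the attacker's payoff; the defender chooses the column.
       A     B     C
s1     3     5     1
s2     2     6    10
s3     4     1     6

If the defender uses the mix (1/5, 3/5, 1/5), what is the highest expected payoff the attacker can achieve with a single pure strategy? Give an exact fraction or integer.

s1: (3)·(1/5) + (5)·(3/5) + (1)·(1/5) = 19/5.
s2: (2)·(1/5) + (6)·(3/5) + (10)·(1/5) = 6.
s3: (4)·(1/5) + (1)·(3/5) + (6)·(1/5) = 13/5.
The best pure response is s2 with expected payoff 6.

6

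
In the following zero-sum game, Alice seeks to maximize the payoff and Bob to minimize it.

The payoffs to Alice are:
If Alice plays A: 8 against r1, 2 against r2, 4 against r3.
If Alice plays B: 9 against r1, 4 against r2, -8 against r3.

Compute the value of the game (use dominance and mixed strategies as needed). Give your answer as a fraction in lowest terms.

16/7

Column r1 is strictly dominated by r2 for Bob (it gives Alice more in every row).
The remaining 2×2 game on (A, B) × (r2, r3) has no saddle point. Let Alice play A with probability p; indifference gives 2p + 4(1−p) = 4p − 8(1−p), so p = 6/7.
Similarly Bob's optimal q on r2 is 6/7, and the value is 2·(6/7) + (4)·(1/7) = 16/7.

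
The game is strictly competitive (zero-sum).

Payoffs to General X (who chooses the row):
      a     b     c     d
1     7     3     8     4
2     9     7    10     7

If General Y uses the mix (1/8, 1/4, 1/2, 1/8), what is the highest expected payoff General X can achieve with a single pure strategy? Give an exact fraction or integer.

1: (7)·(1/8) + (3)·(1/4) + (8)·(1/2) + (4)·(1/8) = 49/8.
2: (9)·(1/8) + (7)·(1/4) + (10)·(1/2) + (7)·(1/8) = 35/4.
The best pure response is 2 with expected payoff 35/4.

35/4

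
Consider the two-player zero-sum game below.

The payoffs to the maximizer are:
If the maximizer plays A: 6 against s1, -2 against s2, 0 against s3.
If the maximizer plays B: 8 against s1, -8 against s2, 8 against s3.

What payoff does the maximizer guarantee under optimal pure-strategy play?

Row minima: -2, -8 → the maximizer's maximin is -2.
Column maxima: 8, -2, 8 → the minimizer's minimax is -2.
They coincide at (A, s2), so the value is -2.

-2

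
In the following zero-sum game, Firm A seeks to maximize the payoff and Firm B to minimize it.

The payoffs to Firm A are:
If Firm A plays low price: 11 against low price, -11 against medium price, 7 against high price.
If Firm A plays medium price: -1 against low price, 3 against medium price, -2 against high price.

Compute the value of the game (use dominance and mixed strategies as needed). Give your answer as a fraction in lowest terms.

-1/23

Column low price is strictly dominated by high price for Firm B (it gives Firm A more in every row).
The remaining 2×2 game on (low price, medium price) × (medium price, high price) has no saddle point. Let Firm A play low price with probability p; indifference gives −11p + 3(1−p) = 7p − 2(1−p), so p = 5/23.
Similarly Firm B's optimal q on medium price is 9/23, and the value is -11·(9/23) + (7)·(14/23) = -1/23.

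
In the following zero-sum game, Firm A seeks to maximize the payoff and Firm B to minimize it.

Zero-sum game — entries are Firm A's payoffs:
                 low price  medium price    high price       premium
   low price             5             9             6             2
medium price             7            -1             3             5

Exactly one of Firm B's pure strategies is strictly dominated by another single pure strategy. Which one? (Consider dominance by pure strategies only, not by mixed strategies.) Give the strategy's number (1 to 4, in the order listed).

1

Firm B prefers columns that give Firm A less. Compare low price with premium: 2 < 5, 5 < 7.
So premium strictly dominates low price for Firm B; low price is strictly dominated.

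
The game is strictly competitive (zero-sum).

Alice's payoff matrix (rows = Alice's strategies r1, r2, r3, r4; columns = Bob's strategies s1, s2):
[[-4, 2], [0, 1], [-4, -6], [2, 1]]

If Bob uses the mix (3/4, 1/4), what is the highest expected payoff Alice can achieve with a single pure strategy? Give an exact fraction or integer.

7/4

r1: (-4)·(3/4) + (2)·(1/4) = -5/2.
r2: (0)·(3/4) + (1)·(1/4) = 1/4.
r3: (-4)·(3/4) + (-6)·(1/4) = -9/2.
r4: (2)·(3/4) + (1)·(1/4) = 7/4.
The best pure response is r4 with expected payoff 7/4.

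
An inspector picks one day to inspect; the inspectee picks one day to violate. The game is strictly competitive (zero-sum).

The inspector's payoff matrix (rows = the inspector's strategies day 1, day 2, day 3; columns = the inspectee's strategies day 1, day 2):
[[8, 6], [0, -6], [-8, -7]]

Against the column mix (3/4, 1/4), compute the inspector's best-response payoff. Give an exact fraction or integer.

15/2

day 1: (8)·(3/4) + (6)·(1/4) = 15/2.
day 2: (0)·(3/4) + (-6)·(1/4) = -3/2.
day 3: (-8)·(3/4) + (-7)·(1/4) = -31/4.
The best pure response is day 1 with expected payoff 15/2.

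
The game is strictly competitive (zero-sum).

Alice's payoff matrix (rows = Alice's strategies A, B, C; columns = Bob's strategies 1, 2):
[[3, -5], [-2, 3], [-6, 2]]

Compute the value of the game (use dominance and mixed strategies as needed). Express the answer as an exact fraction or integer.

-1/13

Row C is strictly dominated by row B, so Alice never plays it.
The remaining 2×2 game on (A, B) × (1, 2) has no saddle point. Let Alice play A with probability p; indifference gives 3p − 2(1−p) = −5p + 3(1−p), so p = 5/13.
Similarly Bob's optimal q on 1 is 8/13, and the value is 3·(8/13) + (-5)·(5/13) = -1/13.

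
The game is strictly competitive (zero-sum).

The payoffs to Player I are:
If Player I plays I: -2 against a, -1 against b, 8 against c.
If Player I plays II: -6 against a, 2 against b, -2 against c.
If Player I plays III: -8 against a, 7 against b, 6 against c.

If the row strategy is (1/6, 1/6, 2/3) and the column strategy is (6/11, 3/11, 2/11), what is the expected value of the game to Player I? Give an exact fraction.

-31/22

Against (6/11, 3/11, 2/11), each row's expected payoff is I: 1/11; II: -34/11; III: -15/11.
Taking the (1/6, 1/6, 2/3)-weighted average: (1/6)·(1/11) + (1/6)·(-34/11) + (2/3)·(-15/11) = -31/22.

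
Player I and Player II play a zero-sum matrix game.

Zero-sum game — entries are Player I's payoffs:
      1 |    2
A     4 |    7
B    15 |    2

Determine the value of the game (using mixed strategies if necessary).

Row minima are 4 and 2, so Player I's maximin is 4; column maxima are 15 and 7, so Player II's minimax is 7. These differ, so the equilibrium is in mixed strategies.
Let Player I play A with probability p. Player II is indifferent when 4p + 15(1−p) = 7p + 2(1−p), giving p = 13/16.
Let Player II play 1 with probability q. Player I is indifferent when 4q + 7(1−q) = 15q + 2(1−q), giving q = 5/16.
The value is 4·(5/16) + (7)·(11/16) = 97/16.

97/16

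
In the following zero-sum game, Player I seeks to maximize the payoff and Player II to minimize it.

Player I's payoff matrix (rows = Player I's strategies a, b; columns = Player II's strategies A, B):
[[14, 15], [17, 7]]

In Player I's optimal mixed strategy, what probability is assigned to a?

10/11

Row minima are 14 and 7, so Player I's maximin is 14; column maxima are 17 and 15, so Player II's minimax is 15. These differ, so the equilibrium is in mixed strategies.
Let Player I play a with probability p. Player II is indifferent when 14p + 17(1−p) = 15p + 7(1−p), giving p = 10/11.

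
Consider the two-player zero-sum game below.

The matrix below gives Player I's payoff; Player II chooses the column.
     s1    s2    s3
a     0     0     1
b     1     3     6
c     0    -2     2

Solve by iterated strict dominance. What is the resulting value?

1

Row c is strictly dominated by row b (1>0, 3>-2, 6>2); eliminate c.
Row a is strictly dominated by row b (1>0, 3>0, 6>1); eliminate a.
Column s3 is strictly dominated by s1 for Player II (1<6); eliminate s3.
Column s2 is strictly dominated by s1 for Player II (1<3); eliminate s2.
Only (b, s1) remains, with payoff 1.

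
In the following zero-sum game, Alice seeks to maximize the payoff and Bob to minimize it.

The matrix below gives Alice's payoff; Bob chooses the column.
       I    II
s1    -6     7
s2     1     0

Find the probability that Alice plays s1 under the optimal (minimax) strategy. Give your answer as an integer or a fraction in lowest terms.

Row minima are -6 and 0, so Alice's maximin is 0; column maxima are 1 and 7, so Bob's minimax is 1. These differ, so the equilibrium is in mixed strategies.
Let Alice play s1 with probability p. Bob is indifferent when −6p + (1−p) = 7p, giving p = 1/14.

1/14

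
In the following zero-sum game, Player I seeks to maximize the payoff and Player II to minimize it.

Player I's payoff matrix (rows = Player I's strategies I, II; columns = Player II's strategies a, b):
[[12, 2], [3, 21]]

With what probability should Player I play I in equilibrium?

9/14

Row minima are 2 and 3, so Player I's maximin is 3; column maxima are 12 and 21, so Player II's minimax is 12. These differ, so the equilibrium is in mixed strategies.
Let Player I play I with probability p. Player II is indifferent when 12p + 3(1−p) = 2p + 21(1−p), giving p = 9/14.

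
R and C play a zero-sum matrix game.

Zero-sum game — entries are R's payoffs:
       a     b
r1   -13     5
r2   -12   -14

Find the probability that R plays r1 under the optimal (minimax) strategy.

Row minima are -13 and -14, so R's maximin is -13; column maxima are -12 and 5, so C's minimax is -12. These differ, so the equilibrium is in mixed strategies.
Let R play r1 with probability p. C is indifferent when −13p − 12(1−p) = 5p − 14(1−p), giving p = 1/10.

1/10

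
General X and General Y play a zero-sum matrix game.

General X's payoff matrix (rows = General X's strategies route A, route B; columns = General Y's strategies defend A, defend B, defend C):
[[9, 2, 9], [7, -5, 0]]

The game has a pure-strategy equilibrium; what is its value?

Row minima: 2, -5 → General X's maximin is 2.
Column maxima: 9, 2, 9 → General Y's minimax is 2.
They coincide at (route A, defend B), so the value is 2.

2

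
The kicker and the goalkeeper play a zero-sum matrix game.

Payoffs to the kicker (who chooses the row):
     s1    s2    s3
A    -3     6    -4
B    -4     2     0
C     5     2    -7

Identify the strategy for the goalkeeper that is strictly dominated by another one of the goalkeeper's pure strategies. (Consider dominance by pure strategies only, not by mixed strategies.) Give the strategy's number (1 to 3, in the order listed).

2

The goalkeeper prefers columns that give the kicker less. Compare s2 with s3: -4 < 6, 0 < 2, -7 < 2.
So s3 strictly dominates s2 for the goalkeeper; s2 is strictly dominated.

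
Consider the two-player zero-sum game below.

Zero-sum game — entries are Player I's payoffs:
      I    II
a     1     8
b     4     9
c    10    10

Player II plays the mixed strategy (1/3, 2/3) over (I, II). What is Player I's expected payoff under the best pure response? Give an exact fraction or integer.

a: (1)·(1/3) + (8)·(2/3) = 17/3.
b: (4)·(1/3) + (9)·(2/3) = 22/3.
c: (10)·(1/3) + (10)·(2/3) = 10.
The best pure response is c with expected payoff 10.

10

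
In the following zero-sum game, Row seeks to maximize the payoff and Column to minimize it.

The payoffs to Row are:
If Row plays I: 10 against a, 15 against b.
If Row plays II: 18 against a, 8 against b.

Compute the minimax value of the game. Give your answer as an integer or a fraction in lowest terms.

38/3

Row minima are 10 and 8, so Row's maximin is 10; column maxima are 18 and 15, so Column's minimax is 15. These differ, so the equilibrium is in mixed strategies.
Let Row play I with probability p. Column is indifferent when 10p + 18(1−p) = 15p + 8(1−p), giving p = 2/3.
Let Column play a with probability q. Row is indifferent when 10q + 15(1−q) = 18q + 8(1−q), giving q = 7/15.
The value is 10·(7/15) + (15)·(8/15) = 38/3.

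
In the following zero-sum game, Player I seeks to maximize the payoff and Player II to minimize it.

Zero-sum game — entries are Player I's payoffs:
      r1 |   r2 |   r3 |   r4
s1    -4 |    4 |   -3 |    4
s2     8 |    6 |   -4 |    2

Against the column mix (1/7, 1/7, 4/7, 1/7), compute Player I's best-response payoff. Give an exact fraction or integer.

0

s1: (-4)·(1/7) + (4)·(1/7) + (-3)·(4/7) + (4)·(1/7) = -8/7.
s2: (8)·(1/7) + (6)·(1/7) + (-4)·(4/7) + (2)·(1/7) = 0.
The best pure response is s2 with expected payoff 0.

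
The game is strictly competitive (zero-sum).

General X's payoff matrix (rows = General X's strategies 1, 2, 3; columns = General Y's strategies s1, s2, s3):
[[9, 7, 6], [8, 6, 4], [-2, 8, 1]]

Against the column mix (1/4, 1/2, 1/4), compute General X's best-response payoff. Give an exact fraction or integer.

1: (9)·(1/4) + (7)·(1/2) + (6)·(1/4) = 29/4.
2: (8)·(1/4) + (6)·(1/2) + (4)·(1/4) = 6.
3: (-2)·(1/4) + (8)·(1/2) + (1)·(1/4) = 15/4.
The best pure response is 1 with expected payoff 29/4.

29/4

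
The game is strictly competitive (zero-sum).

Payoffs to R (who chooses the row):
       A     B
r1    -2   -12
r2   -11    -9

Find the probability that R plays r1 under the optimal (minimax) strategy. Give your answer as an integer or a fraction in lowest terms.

1/6

Row minima are -12 and -11, so R's maximin is -11; column maxima are -2 and -9, so C's minimax is -9. These differ, so the equilibrium is in mixed strategies.
Let R play r1 with probability p. C is indifferent when −2p − 11(1−p) = −12p − 9(1−p), giving p = 1/6.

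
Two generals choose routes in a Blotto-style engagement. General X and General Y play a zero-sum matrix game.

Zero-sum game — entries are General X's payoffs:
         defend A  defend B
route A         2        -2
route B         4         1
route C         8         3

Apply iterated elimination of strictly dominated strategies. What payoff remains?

3

Row route B is strictly dominated by row route C (8>4, 3>1); eliminate route B.
Row route A is strictly dominated by row route C (8>2, 3>-2); eliminate route A.
Column defend A is strictly dominated by defend B for General Y (3<8); eliminate defend A.
Only (route C, defend B) remains, with payoff 3.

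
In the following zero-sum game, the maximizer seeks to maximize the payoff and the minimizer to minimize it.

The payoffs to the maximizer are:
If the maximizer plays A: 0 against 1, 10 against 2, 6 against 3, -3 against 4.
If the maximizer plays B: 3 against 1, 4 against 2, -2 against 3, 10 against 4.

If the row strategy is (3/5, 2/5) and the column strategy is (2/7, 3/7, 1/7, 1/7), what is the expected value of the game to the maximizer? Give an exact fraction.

151/35

Against (2/7, 3/7, 1/7, 1/7), each row's expected payoff is A: 33/7; B: 26/7.
Taking the (3/5, 2/5)-weighted average: (3/5)·(33/7) + (2/5)·(26/7) = 151/35.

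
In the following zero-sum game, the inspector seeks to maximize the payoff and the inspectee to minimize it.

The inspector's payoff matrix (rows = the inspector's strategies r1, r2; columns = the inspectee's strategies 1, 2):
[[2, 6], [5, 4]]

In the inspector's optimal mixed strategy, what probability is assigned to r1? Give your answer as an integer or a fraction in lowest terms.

1/5

Row minima are 2 and 4, so the inspector's maximin is 4; column maxima are 5 and 6, so the inspectee's minimax is 5. These differ, so the equilibrium is in mixed strategies.
Let the inspector play r1 with probability p. The inspectee is indifferent when 2p + 5(1−p) = 6p + 4(1−p), giving p = 1/5.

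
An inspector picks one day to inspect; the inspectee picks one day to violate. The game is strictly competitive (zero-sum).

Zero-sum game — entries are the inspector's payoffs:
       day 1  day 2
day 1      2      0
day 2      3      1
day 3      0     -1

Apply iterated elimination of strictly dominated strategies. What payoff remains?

1

Column day 1 is strictly dominated by day 2 for the inspectee (0<2, 1<3, -1<0); eliminate day 1.
Row day 1 is strictly dominated by row day 2 (1>0); eliminate day 1.
Row day 3 is strictly dominated by row day 2 (1>-1); eliminate day 3.
Only (day 2, day 2) remains, with payoff 1.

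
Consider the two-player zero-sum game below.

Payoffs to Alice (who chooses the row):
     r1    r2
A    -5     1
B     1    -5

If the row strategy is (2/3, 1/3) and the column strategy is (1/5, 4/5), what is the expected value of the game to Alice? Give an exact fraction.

Against (1/5, 4/5), each row's expected payoff is A: -1/5; B: -19/5.
Taking the (2/3, 1/3)-weighted average: (2/3)·(-1/5) + (1/3)·(-19/5) = -7/5.

-7/5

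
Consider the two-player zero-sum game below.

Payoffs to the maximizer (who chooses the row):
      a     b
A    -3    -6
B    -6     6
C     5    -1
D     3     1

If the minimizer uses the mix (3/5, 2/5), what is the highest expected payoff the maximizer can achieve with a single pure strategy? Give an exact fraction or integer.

13/5

A: (-3)·(3/5) + (-6)·(2/5) = -21/5.
B: (-6)·(3/5) + (6)·(2/5) = -6/5.
C: (5)·(3/5) + (-1)·(2/5) = 13/5.
D: (3)·(3/5) + (1)·(2/5) = 11/5.
The best pure response is C with expected payoff 13/5.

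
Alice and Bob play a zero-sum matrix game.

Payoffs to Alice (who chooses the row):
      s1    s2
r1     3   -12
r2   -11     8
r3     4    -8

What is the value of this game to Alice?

Row r1 is strictly dominated by row r3, so Alice never plays it.
The remaining 2×2 game on (r2, r3) × (s1, s2) has no saddle point. Let Alice play r2 with probability p; indifference gives −11p + 4(1−p) = 8p − 8(1−p), so p = 12/31.
Similarly Bob's optimal q on s1 is 16/31, and the value is -11·(16/31) + (8)·(15/31) = -56/31.

-56/31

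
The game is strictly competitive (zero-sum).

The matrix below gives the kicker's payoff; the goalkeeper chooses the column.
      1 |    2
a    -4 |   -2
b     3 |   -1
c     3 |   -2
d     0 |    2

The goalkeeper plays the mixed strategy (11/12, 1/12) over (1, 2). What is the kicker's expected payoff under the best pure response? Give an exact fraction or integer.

a: (-4)·(11/12) + (-2)·(1/12) = -23/6.
b: (3)·(11/12) + (-1)·(1/12) = 8/3.
c: (3)·(11/12) + (-2)·(1/12) = 31/12.
d: (0)·(11/12) + (2)·(1/12) = 1/6.
The best pure response is b with expected payoff 8/3.

8/3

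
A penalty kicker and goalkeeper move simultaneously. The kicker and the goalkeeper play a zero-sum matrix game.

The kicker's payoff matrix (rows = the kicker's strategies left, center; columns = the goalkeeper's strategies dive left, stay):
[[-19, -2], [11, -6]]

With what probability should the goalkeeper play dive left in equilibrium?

Row minima are -19 and -6, so the kicker's maximin is -6; column maxima are 11 and -2, so the goalkeeper's minimax is -2. These differ, so the equilibrium is in mixed strategies.
Let the goalkeeper play dive left with probability q. The kicker is indifferent when −19q − 2(1−q) = 11q − 6(1−q), giving q = 2/17.

2/17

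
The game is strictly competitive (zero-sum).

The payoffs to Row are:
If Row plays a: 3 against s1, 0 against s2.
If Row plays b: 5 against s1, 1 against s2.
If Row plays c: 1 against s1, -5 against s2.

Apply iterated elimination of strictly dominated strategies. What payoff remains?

Row c is strictly dominated by row a (3>1, 0>-5); eliminate c.
Row a is strictly dominated by row b (5>3, 1>0); eliminate a.
Column s1 is strictly dominated by s2 for Column (1<5); eliminate s1.
Only (b, s2) remains, with payoff 1.

1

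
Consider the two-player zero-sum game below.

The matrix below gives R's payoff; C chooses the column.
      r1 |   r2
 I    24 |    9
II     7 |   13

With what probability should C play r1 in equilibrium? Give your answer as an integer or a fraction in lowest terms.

Row minima are 9 and 7, so R's maximin is 9; column maxima are 24 and 13, so C's minimax is 13. These differ, so the equilibrium is in mixed strategies.
Let C play r1 with probability q. R is indifferent when 24q + 9(1−q) = 7q + 13(1−q), giving q = 4/21.

4/21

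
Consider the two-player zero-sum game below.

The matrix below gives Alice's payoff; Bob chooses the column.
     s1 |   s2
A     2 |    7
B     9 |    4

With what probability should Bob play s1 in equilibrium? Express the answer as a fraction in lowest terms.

3/10

Row minima are 2 and 4, so Alice's maximin is 4; column maxima are 9 and 7, so Bob's minimax is 7. These differ, so the equilibrium is in mixed strategies.
Let Bob play s1 with probability q. Alice is indifferent when 2q + 7(1−q) = 9q + 4(1−q), giving q = 3/10.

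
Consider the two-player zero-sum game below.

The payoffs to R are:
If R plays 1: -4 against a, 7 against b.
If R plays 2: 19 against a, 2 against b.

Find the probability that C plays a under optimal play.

Row minima are -4 and 2, so R's maximin is 2; column maxima are 19 and 7, so C's minimax is 7. These differ, so the equilibrium is in mixed strategies.
Let C play a with probability q. R is indifferent when −4q + 7(1−q) = 19q + 2(1−q), giving q = 5/28.

5/28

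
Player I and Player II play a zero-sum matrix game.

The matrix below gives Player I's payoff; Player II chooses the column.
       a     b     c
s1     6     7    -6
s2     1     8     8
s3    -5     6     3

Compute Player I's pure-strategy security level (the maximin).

The worst-case payoff for each row is s1: -6, s2: 1, s3: -5.
The best of these is 1.

1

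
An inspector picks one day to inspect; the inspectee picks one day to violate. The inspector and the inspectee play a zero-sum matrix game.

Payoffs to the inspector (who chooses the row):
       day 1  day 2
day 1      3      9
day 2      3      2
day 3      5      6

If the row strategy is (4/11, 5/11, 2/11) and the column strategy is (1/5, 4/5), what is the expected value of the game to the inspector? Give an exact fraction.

Against (1/5, 4/5), each row's expected payoff is day 1: 39/5; day 2: 11/5; day 3: 29/5.
Taking the (4/11, 5/11, 2/11)-weighted average: (4/11)·(39/5) + (5/11)·(11/5) + (2/11)·(29/5) = 269/55.

269/55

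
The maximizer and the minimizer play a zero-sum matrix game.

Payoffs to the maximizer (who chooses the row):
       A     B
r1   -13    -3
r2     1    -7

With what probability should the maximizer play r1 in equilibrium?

Row minima are -13 and -7, so the maximizer's maximin is -7; column maxima are 1 and -3, so the minimizer's minimax is -3. These differ, so the equilibrium is in mixed strategies.
Let the maximizer play r1 with probability p. The minimizer is indifferent when −13p + (1−p) = −3p − 7(1−p), giving p = 4/9.

4/9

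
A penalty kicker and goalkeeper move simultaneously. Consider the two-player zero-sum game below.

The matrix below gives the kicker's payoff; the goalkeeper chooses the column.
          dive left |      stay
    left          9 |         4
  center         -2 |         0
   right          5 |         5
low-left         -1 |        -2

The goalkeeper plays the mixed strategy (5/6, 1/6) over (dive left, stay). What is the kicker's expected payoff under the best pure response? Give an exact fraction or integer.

49/6

left: (9)·(5/6) + (4)·(1/6) = 49/6.
center: (-2)·(5/6) + (0)·(1/6) = -5/3.
right: (5)·(5/6) + (5)·(1/6) = 5.
low-left: (-1)·(5/6) + (-2)·(1/6) = -7/6.
The best pure response is left with expected payoff 49/6.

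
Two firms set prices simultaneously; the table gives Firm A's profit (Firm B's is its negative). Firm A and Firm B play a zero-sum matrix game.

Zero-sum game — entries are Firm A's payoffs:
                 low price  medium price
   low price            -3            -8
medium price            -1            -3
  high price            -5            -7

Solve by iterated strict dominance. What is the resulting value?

-3

Column low price is strictly dominated by medium price for Firm B (-8<-3, -3<-1, -7<-5); eliminate low price.
Row high price is strictly dominated by row medium price (-3>-7); eliminate high price.
Row low price is strictly dominated by row medium price (-3>-8); eliminate low price.
Only (medium price, medium price) remains, with payoff -3.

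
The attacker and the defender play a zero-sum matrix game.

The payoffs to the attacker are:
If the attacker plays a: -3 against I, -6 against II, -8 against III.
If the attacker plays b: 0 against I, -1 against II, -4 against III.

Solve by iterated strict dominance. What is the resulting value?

-4

Row a is strictly dominated by row b (0>-3, -1>-6, -4>-8); eliminate a.
Column II is strictly dominated by III for the defender (-4<-1); eliminate II.
Column I is strictly dominated by III for the defender (-4<0); eliminate I.
Only (b, III) remains, with payoff -4.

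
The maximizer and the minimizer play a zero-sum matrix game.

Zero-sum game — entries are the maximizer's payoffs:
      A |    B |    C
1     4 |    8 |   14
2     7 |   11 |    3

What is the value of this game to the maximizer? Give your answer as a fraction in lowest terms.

43/7

Column B is strictly dominated by A for the minimizer (it gives the maximizer more in every row).
The remaining 2×2 game on (1, 2) × (A, C) has no saddle point. Let the maximizer play 1 with probability p; indifference gives 4p + 7(1−p) = 14p + 3(1−p), so p = 2/7.
Similarly the minimizer's optimal q on A is 11/14, and the value is 4·(11/14) + (14)·(3/14) = 43/7.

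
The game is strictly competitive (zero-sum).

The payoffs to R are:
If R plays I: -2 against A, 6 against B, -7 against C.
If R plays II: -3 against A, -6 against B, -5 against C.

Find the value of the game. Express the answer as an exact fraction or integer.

Column A is strictly dominated by C for C (it gives R more in every row).
The remaining 2×2 game on (I, II) × (B, C) has no saddle point. Let R play I with probability p; indifference gives 6p − 6(1−p) = −7p − 5(1−p), so p = 1/14.
Similarly C's optimal q on B is 1/7, and the value is 6·(1/7) + (-7)·(6/7) = -36/7.

-36/7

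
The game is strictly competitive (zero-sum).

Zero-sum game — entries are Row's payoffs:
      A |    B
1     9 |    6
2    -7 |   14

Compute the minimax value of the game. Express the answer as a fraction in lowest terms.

Row minima are 6 and -7, so Row's maximin is 6; column maxima are 9 and 14, so Column's minimax is 9. These differ, so the equilibrium is in mixed strategies.
Let Row play 1 with probability p. Column is indifferent when 9p − 7(1−p) = 6p + 14(1−p), giving p = 7/8.
Let Column play A with probability q. Row is indifferent when 9q + 6(1−q) = −7q + 14(1−q), giving q = 1/3.
The value is 9·(1/3) + (6)·(2/3) = 7.

7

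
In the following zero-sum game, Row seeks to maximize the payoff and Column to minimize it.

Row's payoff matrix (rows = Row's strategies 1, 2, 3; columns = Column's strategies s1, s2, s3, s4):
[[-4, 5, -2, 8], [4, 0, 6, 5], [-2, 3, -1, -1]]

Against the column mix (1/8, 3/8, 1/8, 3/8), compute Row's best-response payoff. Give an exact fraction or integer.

33/8

1: (-4)·(1/8) + (5)·(3/8) + (-2)·(1/8) + (8)·(3/8) = 33/8.
2: (4)·(1/8) + (0)·(3/8) + (6)·(1/8) + (5)·(3/8) = 25/8.
3: (-2)·(1/8) + (3)·(3/8) + (-1)·(1/8) + (-1)·(3/8) = 3/8.
The best pure response is 1 with expected payoff 33/8.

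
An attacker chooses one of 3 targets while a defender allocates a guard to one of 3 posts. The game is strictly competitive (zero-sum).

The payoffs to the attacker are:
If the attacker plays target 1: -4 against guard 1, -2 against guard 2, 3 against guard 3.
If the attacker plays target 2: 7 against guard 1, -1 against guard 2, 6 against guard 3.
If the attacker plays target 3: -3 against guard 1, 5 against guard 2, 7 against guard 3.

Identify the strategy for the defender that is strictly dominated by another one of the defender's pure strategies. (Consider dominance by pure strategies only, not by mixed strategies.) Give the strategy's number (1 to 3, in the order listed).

The defender prefers columns that give the attacker less. Compare guard 3 with guard 2: -2 < 3, -1 < 6, 5 < 7.
So guard 2 strictly dominates guard 3 for the defender; guard 3 is strictly dominated.

3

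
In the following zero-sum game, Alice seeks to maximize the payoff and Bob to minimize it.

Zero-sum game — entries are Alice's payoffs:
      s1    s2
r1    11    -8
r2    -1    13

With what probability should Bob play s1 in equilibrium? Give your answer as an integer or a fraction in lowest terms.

7/11

Row minima are -8 and -1, so Alice's maximin is -1; column maxima are 11 and 13, so Bob's minimax is 11. These differ, so the equilibrium is in mixed strategies.
Let Bob play s1 with probability q. Alice is indifferent when 11q − 8(1−q) = −q + 13(1−q), giving q = 7/11.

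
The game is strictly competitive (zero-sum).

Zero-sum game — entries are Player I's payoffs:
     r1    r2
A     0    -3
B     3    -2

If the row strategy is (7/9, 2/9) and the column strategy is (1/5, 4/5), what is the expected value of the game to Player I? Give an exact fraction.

Against (1/5, 4/5), each row's expected payoff is A: -12/5; B: -1.
Taking the (7/9, 2/9)-weighted average: (7/9)·(-12/5) + (2/9)·(-1) = -94/45.

-94/45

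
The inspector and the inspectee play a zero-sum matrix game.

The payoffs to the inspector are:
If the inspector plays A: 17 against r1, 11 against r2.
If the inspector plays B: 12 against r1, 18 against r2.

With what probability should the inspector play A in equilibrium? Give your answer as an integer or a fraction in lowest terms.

Row minima are 11 and 12, so the inspector's maximin is 12; column maxima are 17 and 18, so the inspectee's minimax is 17. These differ, so the equilibrium is in mixed strategies.
Let the inspector play A with probability p. The inspectee is indifferent when 17p + 12(1−p) = 11p + 18(1−p), giving p = 1/2.

1/2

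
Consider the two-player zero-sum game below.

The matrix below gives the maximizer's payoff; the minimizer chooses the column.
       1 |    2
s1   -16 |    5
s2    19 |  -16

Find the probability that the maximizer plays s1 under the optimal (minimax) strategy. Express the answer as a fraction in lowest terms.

Row minima are -16 and -16, so the maximizer's maximin is -16; column maxima are 19 and 5, so the minimizer's minimax is 5. These differ, so the equilibrium is in mixed strategies.
Let the maximizer play s1 with probability p. The minimizer is indifferent when −16p + 19(1−p) = 5p − 16(1−p), giving p = 5/8.

5/8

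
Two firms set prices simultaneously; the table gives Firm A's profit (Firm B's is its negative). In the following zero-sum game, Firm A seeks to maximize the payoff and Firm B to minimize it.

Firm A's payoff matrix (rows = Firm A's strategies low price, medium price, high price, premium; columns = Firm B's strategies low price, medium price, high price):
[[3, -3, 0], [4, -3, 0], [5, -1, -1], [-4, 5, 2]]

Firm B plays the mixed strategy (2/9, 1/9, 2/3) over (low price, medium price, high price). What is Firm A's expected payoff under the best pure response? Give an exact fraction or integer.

1

low price: (3)·(2/9) + (-3)·(1/9) + (0)·(2/3) = 1/3.
medium price: (4)·(2/9) + (-3)·(1/9) + (0)·(2/3) = 5/9.
high price: (5)·(2/9) + (-1)·(1/9) + (-1)·(2/3) = 1/3.
premium: (-4)·(2/9) + (5)·(1/9) + (2)·(2/3) = 1.
The best pure response is premium with expected payoff 1.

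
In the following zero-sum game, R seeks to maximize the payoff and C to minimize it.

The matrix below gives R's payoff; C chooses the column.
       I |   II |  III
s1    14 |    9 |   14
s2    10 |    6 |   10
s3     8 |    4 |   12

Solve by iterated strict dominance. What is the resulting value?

9

Row s3 is strictly dominated by row s1 (14>8, 9>4, 14>12); eliminate s3.
Column III is strictly dominated by II for C (9<14, 6<10); eliminate III.
Row s2 is strictly dominated by row s1 (14>10, 9>6); eliminate s2.
Column I is strictly dominated by II for C (9<14); eliminate I.
Only (s1, II) remains, with payoff 9.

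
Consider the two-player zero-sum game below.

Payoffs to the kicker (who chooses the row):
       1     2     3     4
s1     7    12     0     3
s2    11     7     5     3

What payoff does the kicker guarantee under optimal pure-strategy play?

3

Row minima: 0, 3 → the kicker's maximin is 3.
Column maxima: 11, 12, 5, 3 → the goalkeeper's minimax is 3.
They coincide at (s2, 4), so the value is 3.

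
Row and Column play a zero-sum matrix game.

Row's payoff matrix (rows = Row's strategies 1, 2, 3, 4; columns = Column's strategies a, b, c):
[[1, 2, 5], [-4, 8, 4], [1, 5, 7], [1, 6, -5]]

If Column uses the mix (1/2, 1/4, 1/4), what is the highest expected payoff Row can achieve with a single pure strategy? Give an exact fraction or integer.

1: (1)·(1/2) + (2)·(1/4) + (5)·(1/4) = 9/4.
2: (-4)·(1/2) + (8)·(1/4) + (4)·(1/4) = 1.
3: (1)·(1/2) + (5)·(1/4) + (7)·(1/4) = 7/2.
4: (1)·(1/2) + (6)·(1/4) + (-5)·(1/4) = 3/4.
The best pure response is 3 with expected payoff 7/2.

7/2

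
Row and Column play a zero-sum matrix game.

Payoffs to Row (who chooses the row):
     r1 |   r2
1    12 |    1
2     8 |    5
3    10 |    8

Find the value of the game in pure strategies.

Row minima: 1, 5, 8 → Row's maximin is 8.
Column maxima: 12, 8 → Column's minimax is 8.
They coincide at (3, r2), so the value is 8.

8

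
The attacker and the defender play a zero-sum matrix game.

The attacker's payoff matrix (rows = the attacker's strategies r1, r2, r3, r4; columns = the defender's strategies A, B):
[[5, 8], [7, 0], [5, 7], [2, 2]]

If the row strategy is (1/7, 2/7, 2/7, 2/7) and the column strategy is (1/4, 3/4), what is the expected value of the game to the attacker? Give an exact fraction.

Against (1/4, 3/4), each row's expected payoff is r1: 29/4; r2: 7/4; r3: 13/2; r4: 2.
Taking the (1/7, 2/7, 2/7, 2/7)-weighted average: (1/7)·(29/4) + (2/7)·(7/4) + (2/7)·(13/2) + (2/7)·(2) = 111/28.

111/28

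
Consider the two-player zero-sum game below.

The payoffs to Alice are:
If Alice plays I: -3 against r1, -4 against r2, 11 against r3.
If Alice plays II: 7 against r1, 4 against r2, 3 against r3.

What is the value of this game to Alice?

7/2

Column r1 is strictly dominated by r2 for Bob (it gives Alice more in every row).
The remaining 2×2 game on (I, II) × (r2, r3) has no saddle point. Let Alice play I with probability p; indifference gives −4p + 4(1−p) = 11p + 3(1−p), so p = 1/16.
Similarly Bob's optimal q on r2 is 1/2, and the value is -4·(1/2) + (11)·(1/2) = 7/2.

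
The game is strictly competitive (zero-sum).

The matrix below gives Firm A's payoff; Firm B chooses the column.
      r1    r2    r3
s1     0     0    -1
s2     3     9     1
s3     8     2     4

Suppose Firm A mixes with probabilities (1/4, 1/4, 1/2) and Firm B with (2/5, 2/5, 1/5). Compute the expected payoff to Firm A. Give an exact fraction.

Against (2/5, 2/5, 1/5), each row's expected payoff is s1: -1/5; s2: 5; s3: 24/5.
Taking the (1/4, 1/4, 1/2)-weighted average: (1/4)·(-1/5) + (1/4)·(5) + (1/2)·(24/5) = 18/5.

18/5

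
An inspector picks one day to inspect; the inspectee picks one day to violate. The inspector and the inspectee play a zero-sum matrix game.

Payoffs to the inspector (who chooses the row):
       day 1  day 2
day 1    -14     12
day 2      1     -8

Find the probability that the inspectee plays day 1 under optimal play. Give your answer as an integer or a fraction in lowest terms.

4/7

Row minima are -14 and -8, so the inspector's maximin is -8; column maxima are 1 and 12, so the inspectee's minimax is 1. These differ, so the equilibrium is in mixed strategies.
Let the inspectee play day 1 with probability q. The inspector is indifferent when −14q + 12(1−q) = q − 8(1−q), giving q = 4/7.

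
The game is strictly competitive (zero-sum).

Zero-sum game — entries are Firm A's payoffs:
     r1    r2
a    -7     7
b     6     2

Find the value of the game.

Row minima are -7 and 2, so Firm A's maximin is 2; column maxima are 6 and 7, so Firm B's minimax is 6. These differ, so the equilibrium is in mixed strategies.
Let Firm A play a with probability p. Firm B is indifferent when −7p + 6(1−p) = 7p + 2(1−p), giving p = 2/9.
Let Firm B play r1 with probability q. Firm A is indifferent when −7q + 7(1−q) = 6q + 2(1−q), giving q = 5/18.
The value is -7·(5/18) + (7)·(13/18) = 28/9.

28/9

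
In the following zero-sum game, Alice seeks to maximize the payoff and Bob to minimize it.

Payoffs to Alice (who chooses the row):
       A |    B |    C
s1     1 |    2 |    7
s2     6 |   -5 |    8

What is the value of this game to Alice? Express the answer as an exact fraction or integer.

17/12

Column C is strictly dominated by A for Bob (it gives Alice more in every row).
The remaining 2×2 game on (s1, s2) × (A, B) has no saddle point. Let Alice play s1 with probability p; indifference gives p + 6(1−p) = 2p − 5(1−p), so p = 11/12.
Similarly Bob's optimal q on A is 7/12, and the value is 1·(7/12) + (2)·(5/12) = 17/12.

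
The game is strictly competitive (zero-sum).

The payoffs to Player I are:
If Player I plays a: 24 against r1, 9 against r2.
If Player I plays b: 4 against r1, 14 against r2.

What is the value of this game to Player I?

Row minima are 9 and 4, so Player I's maximin is 9; column maxima are 24 and 14, so Player II's minimax is 14. These differ, so the equilibrium is in mixed strategies.
Let Player I play a with probability p. Player II is indifferent when 24p + 4(1−p) = 9p + 14(1−p), giving p = 2/5.
Let Player II play r1 with probability q. Player I is indifferent when 24q + 9(1−q) = 4q + 14(1−q), giving q = 1/5.
The value is 24·(1/5) + (9)·(4/5) = 12.

12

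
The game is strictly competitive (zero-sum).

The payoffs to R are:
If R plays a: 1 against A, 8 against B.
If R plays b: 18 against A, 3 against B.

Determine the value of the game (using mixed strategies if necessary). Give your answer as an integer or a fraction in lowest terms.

Row minima are 1 and 3, so R's maximin is 3; column maxima are 18 and 8, so C's minimax is 8. These differ, so the equilibrium is in mixed strategies.
Let R play a with probability p. C is indifferent when p + 18(1−p) = 8p + 3(1−p), giving p = 15/22.
Let C play A with probability q. R is indifferent when q + 8(1−q) = 18q + 3(1−q), giving q = 5/22.
The value is 1·(5/22) + (8)·(17/22) = 141/22.

141/22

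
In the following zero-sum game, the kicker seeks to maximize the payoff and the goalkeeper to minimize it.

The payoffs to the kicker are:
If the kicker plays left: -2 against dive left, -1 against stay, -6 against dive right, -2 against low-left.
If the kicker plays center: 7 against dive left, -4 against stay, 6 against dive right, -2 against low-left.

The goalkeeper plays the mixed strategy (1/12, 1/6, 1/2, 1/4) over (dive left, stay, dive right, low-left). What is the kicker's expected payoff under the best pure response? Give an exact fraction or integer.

29/12

left: (-2)·(1/12) + (-1)·(1/6) + (-6)·(1/2) + (-2)·(1/4) = -23/6.
center: (7)·(1/12) + (-4)·(1/6) + (6)·(1/2) + (-2)·(1/4) = 29/12.
The best pure response is center with expected payoff 29/12.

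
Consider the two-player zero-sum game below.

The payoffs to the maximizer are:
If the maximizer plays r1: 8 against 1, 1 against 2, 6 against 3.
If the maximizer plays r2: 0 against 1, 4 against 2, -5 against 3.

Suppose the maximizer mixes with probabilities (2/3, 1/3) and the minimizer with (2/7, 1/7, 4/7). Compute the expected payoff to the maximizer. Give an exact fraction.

22/7

Against (2/7, 1/7, 4/7), each row's expected payoff is r1: 41/7; r2: -16/7.
Taking the (2/3, 1/3)-weighted average: (2/3)·(41/7) + (1/3)·(-16/7) = 22/7.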